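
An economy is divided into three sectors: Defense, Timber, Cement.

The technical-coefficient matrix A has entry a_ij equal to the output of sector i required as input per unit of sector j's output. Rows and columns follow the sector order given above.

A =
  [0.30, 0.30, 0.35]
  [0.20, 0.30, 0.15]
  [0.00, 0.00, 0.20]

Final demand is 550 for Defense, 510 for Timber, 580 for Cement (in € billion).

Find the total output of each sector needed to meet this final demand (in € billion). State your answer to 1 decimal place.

I − A =
  [   0.70    -0.30    -0.35]
  [  -0.20     0.70    -0.15]
  [   0.00     0.00     0.80]
Cofactors of I−A, C_ij = (−1)^(i+j)·(minor ij) (rows/columns in the sector order above):
  C_11 = (0.70)(0.80) − (-0.15)(0.00) = 0.5600
  C_12 = −[(-0.20)(0.80) − (-0.15)(0.00)] = 0.1600
  C_13 = (-0.20)(0.00) − (0.70)(0.00) = 0.0000
  C_21 = −[(-0.30)(0.80) − (-0.35)(0.00)] = 0.2400
  C_22 = (0.70)(0.80) − (-0.35)(0.00) = 0.5600
  C_23 = −[(0.70)(0.00) − (-0.30)(0.00)] = 0.0000
  C_31 = (-0.30)(-0.15) − (-0.35)(0.70) = 0.2900
  C_32 = −[(0.70)(-0.15) − (-0.35)(-0.20)] = 0.1750
  C_33 = (0.70)(0.70) − (-0.30)(-0.20) = 0.4300
det(I−A) = Σ_j (I−A)_1j·C_1j = (0.70)(0.5600) + (-0.30)(0.1600) + (-0.35)(0.0000) = 0.3440
adj(I−A) = Cᵀ =
  [ 0.5600   0.2400   0.2900]
  [ 0.1600   0.5600   0.1750]
  [ 0.0000   0.0000   0.4300]
(I − A)⁻¹ = adj(I−A) / det(I−A) ≈
  [   1.6279     0.6977     0.8430]
  [   0.4651     1.6279     0.5087]
  [   0.0000     0.0000     1.2500]
x = (I − A)⁻¹ d = adj(I−A)·d / det(I−A), with det(I−A) = 0.3440:
  x_1 = (0.5600·550 + 0.2400·510 + 0.2900·580) / 0.3440 = 598.60 / 0.3440 ≈ 1740.1
  x_2 = (0.1600·550 + 0.5600·510 + 0.1750·580) / 0.3440 = 475.10 / 0.3440 ≈ 1381.1
  x_3 = (0.0000·550 + 0.0000·510 + 0.4300·580) / 0.3440 = 249.40 / 0.3440 = 725.0

x_1 = 1740.1, x_2 = 1381.1, x_3 = 725.0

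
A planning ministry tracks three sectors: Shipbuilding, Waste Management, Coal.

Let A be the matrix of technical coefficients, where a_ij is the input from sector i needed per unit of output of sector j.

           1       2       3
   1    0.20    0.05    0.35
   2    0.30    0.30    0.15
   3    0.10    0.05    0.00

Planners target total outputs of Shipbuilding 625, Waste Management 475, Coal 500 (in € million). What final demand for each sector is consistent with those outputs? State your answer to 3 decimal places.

d_1 = 301.250, d_2 = 70.000, d_3 = 413.750

I − A =
  [   0.80    -0.05    -0.35]
  [  -0.30     0.70    -0.15]
  [  -0.10    -0.05     1.00]
d = (I − A) x:
  d_1 = (+0.80)·625 + (-0.05)·475 + (-0.35)·500 = 301.250
  d_2 = (-0.30)·625 + (+0.70)·475 + (-0.15)·500 = 70.000
  d_3 = (-0.10)·625 + (-0.05)·475 + (+1.00)·500 = 413.750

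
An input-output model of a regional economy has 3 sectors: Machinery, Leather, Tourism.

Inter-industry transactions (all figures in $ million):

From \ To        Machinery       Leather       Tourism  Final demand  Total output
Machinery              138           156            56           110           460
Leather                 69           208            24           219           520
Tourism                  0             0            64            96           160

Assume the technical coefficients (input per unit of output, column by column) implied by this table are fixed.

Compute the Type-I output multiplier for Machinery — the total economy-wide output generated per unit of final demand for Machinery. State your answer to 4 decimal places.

Technical coefficients a_ij = z_ij / X_j:
  a_MM = 138/460 = 0.30, a_LM = 69/460 = 0.15, a_TM = 0/460 = 0.00
  a_ML = 156/520 = 0.30, a_LL = 208/520 = 0.40, a_TL = 0/520 = 0.00
  a_MT = 56/160 = 0.35, a_LT = 24/160 = 0.15, a_TT = 64/160 = 0.40
I − A =
  [   0.70    -0.30    -0.35]
  [  -0.15     0.60    -0.15]
  [   0.00     0.00     0.60]
Cofactors of I−A, C_ij = (−1)^(i+j)·(minor ij) (rows/columns in the sector order above):
  C_11 = (0.60)(0.60) − (-0.15)(0.00) = 0.3600
  C_12 = −[(-0.15)(0.60) − (-0.15)(0.00)] = 0.0900
  C_13 = (-0.15)(0.00) − (0.60)(0.00) = 0.0000
  C_21 = −[(-0.30)(0.60) − (-0.35)(0.00)] = 0.1800
  C_22 = (0.70)(0.60) − (-0.35)(0.00) = 0.4200
  C_23 = −[(0.70)(0.00) − (-0.30)(0.00)] = 0.0000
  C_31 = (-0.30)(-0.15) − (-0.35)(0.60) = 0.2550
  C_32 = −[(0.70)(-0.15) − (-0.35)(-0.15)] = 0.1575
  C_33 = (0.70)(0.60) − (-0.30)(-0.15) = 0.3750
det(I−A) = Σ_j (I−A)_1j·C_1j = (0.70)(0.3600) + (-0.30)(0.0900) + (-0.35)(0.0000) = 0.2250
adj(I−A) = Cᵀ =
  [ 0.3600   0.1800   0.2550]
  [ 0.0900   0.4200   0.1575]
  [ 0.0000   0.0000   0.3750]
(I − A)⁻¹ = adj(I−A) / det(I−A) ≈
  [   1.60000     0.80000     1.13333]
  [   0.40000     1.86667     0.70000]
  [   0.00000     0.00000     1.66667]
The output multiplier for sector j is the column-j sum of the Leontief inverse (I − A)⁻¹ = adj(I−A) / det(I−A).
Column M of adj(I−A): (0.3600, 0.0900, 0.0000); det(I−A) = 0.2250.
m_M = (0.3600 + 0.0900 + 0.0000) / 0.2250 = 0.45 / 0.2250 = 2.0000.

m_M = 2.0000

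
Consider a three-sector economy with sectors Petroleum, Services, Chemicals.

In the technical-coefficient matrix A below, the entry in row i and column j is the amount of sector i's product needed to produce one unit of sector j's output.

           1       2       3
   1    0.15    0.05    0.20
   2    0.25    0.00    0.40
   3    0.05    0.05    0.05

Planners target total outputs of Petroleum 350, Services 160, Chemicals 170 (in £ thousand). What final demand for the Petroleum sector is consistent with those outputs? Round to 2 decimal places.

I − A =
  [   0.85    -0.05    -0.20]
  [  -0.25     1.00    -0.40]
  [  -0.05    -0.05     0.95]
d = (I − A) x:
  d_1 = (+0.85)·350 + (-0.05)·160 + (-0.20)·170 = 255.50
  d_2 = (-0.25)·350 + (+1.00)·160 + (-0.40)·170 = 4.50
  d_3 = (-0.05)·350 + (-0.05)·160 + (+0.95)·170 = 136.00

d_1 = 255.50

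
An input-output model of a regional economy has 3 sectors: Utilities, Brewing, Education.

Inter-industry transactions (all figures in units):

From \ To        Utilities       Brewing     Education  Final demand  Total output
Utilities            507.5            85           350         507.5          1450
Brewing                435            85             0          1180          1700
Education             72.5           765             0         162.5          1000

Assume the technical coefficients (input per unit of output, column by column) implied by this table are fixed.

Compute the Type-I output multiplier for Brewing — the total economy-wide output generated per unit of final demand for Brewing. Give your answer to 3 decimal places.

m_2 = 2.107

Technical coefficients a_ij = z_ij / X_j:
  a_11 = 507.5/1450 = 0.35, a_21 = 435/1450 = 0.30, a_31 = 72.5/1450 = 0.05
  a_12 = 85/1700 = 0.05, a_22 = 85/1700 = 0.05, a_32 = 765/1700 = 0.45
  a_13 = 350/1000 = 0.35, a_23 = 0/1000 = 0.00, a_33 = 0/1000 = 0.00
I − A =
  [   0.65    -0.05    -0.35]
  [  -0.30     0.95     0.00]
  [  -0.05    -0.45     1.00]
Cofactors of I−A, C_ij = (−1)^(i+j)·(minor ij) (rows/columns in the sector order above):
  C_11 = (0.95)(1.00) − (0.00)(-0.45) = 0.9500
  C_12 = −[(-0.30)(1.00) − (0.00)(-0.05)] = 0.3000
  C_13 = (-0.30)(-0.45) − (0.95)(-0.05) = 0.1825
  C_21 = −[(-0.05)(1.00) − (-0.35)(-0.45)] = 0.2075
  C_22 = (0.65)(1.00) − (-0.35)(-0.05) = 0.6325
  C_23 = −[(0.65)(-0.45) − (-0.05)(-0.05)] = 0.2950
  C_31 = (-0.05)(0.00) − (-0.35)(0.95) = 0.3325
  C_32 = −[(0.65)(0.00) − (-0.35)(-0.30)] = 0.1050
  C_33 = (0.65)(0.95) − (-0.05)(-0.30) = 0.6025
det(I−A) = Σ_j (I−A)_1j·C_1j = (0.65)(0.9500) + (-0.05)(0.3000) + (-0.35)(0.1825) = 0.538625
adj(I−A) = Cᵀ =
  [ 0.9500   0.2075   0.3325]
  [ 0.3000   0.6325   0.1050]
  [ 0.1825   0.2950   0.6025]
(I − A)⁻¹ = adj(I−A) / det(I−A) ≈
  [   1.7638     0.3852     0.6173]
  [   0.5570     1.1743     0.1949]
  [   0.3388     0.5477     1.1186]
The output multiplier for sector j is the column-j sum of the Leontief inverse (I − A)⁻¹ = adj(I−A) / det(I−A).
Column 2 of adj(I−A): (0.2075, 0.6325, 0.2950); det(I−A) = 0.538625.
m_2 = (0.2075 + 0.6325 + 0.2950) / 0.538625 = 1.135 / 0.538625 ≈ 2.107.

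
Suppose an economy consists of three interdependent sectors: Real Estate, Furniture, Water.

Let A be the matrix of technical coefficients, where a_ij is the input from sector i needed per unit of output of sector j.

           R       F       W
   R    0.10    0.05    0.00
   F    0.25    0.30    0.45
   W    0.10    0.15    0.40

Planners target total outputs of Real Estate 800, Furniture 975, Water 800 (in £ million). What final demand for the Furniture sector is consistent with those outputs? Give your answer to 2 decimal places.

d_F = 122.50

I − A =
  [   0.90    -0.05     0.00]
  [  -0.25     0.70    -0.45]
  [  -0.10    -0.15     0.60]
d = (I − A) x:
  d_R = (+0.90)·800 + (-0.05)·975 + (+0.00)·800 = 671.25
  d_F = (-0.25)·800 + (+0.70)·975 + (-0.45)·800 = 122.50
  d_W = (-0.10)·800 + (-0.15)·975 + (+0.60)·800 = 253.75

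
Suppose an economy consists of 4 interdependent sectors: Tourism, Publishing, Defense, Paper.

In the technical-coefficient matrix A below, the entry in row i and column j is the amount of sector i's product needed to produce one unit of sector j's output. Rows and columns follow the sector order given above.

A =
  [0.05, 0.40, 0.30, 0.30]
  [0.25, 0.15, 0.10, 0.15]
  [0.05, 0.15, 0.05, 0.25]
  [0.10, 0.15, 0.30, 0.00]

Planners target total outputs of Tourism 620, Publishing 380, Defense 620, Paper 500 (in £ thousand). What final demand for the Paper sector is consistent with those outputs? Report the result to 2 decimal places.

I − A =
  [   0.95    -0.40    -0.30    -0.30]
  [  -0.25     0.85    -0.10    -0.15]
  [  -0.05    -0.15     0.95    -0.25]
  [  -0.10    -0.15    -0.30     1.00]
d = (I − A) x:
  d_1 = (+0.95)·620 + (-0.40)·380 + (-0.30)·620 + (-0.30)·500 = 101.00
  d_2 = (-0.25)·620 + (+0.85)·380 + (-0.10)·620 + (-0.15)·500 = 31.00
  d_3 = (-0.05)·620 + (-0.15)·380 + (+0.95)·620 + (-0.25)·500 = 376.00
  d_4 = (-0.10)·620 + (-0.15)·380 + (-0.30)·620 + (+1.00)·500 = 195.00

d_4 = 195.00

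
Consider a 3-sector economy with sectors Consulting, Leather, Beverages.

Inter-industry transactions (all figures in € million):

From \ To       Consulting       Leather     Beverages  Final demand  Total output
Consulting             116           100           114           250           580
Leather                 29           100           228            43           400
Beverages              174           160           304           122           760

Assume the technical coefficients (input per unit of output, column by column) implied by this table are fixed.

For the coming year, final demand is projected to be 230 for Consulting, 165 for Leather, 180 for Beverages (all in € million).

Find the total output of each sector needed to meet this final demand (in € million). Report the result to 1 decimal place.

Technical coefficients a_ij = z_ij / X_j:
  a_CC = 116/580 = 0.20, a_LC = 29/580 = 0.05, a_BC = 174/580 = 0.30
  a_CL = 100/400 = 0.25, a_LL = 100/400 = 0.25, a_BL = 160/400 = 0.40
  a_CB = 114/760 = 0.15, a_LB = 228/760 = 0.30, a_BB = 304/760 = 0.40
I − A =
  [   0.80    -0.25    -0.15]
  [  -0.05     0.75    -0.30]
  [  -0.30    -0.40     0.60]
Cofactors of I−A, C_ij = (−1)^(i+j)·(minor ij) (rows/columns in the sector order above):
  C_11 = (0.75)(0.60) − (-0.30)(-0.40) = 0.3300
  C_12 = −[(-0.05)(0.60) − (-0.30)(-0.30)] = 0.1200
  C_13 = (-0.05)(-0.40) − (0.75)(-0.30) = 0.2450
  C_21 = −[(-0.25)(0.60) − (-0.15)(-0.40)] = 0.2100
  C_22 = (0.80)(0.60) − (-0.15)(-0.30) = 0.4350
  C_23 = −[(0.80)(-0.40) − (-0.25)(-0.30)] = 0.3950
  C_31 = (-0.25)(-0.30) − (-0.15)(0.75) = 0.1875
  C_32 = −[(0.80)(-0.30) − (-0.15)(-0.05)] = 0.2475
  C_33 = (0.80)(0.75) − (-0.25)(-0.05) = 0.5875
det(I−A) = Σ_j (I−A)_1j·C_1j = (0.80)(0.3300) + (-0.25)(0.1200) + (-0.15)(0.2450) = 0.19725
adj(I−A) = Cᵀ =
  [ 0.3300   0.2100   0.1875]
  [ 0.1200   0.4350   0.2475]
  [ 0.2450   0.3950   0.5875]
(I − A)⁻¹ = adj(I−A) / det(I−A) ≈
  [   1.6730     1.0646     0.9506]
  [   0.6084     2.2053     1.2548]
  [   1.2421     2.0025     2.9785]
x = (I − A)⁻¹ d = adj(I−A)·d / det(I−A), with det(I−A) = 0.19725:
  x_C = (0.3300·230 + 0.2100·165 + 0.1875·180) / 0.19725 = 144.30 / 0.19725 ≈ 731.6
  x_L = (0.1200·230 + 0.4350·165 + 0.2475·180) / 0.19725 = 143.925 / 0.19725 ≈ 729.7
  x_B = (0.2450·230 + 0.3950·165 + 0.5875·180) / 0.19725 = 227.275 / 0.19725 ≈ 1152.2

x_C = 731.6, x_L = 729.7, x_B = 1152.2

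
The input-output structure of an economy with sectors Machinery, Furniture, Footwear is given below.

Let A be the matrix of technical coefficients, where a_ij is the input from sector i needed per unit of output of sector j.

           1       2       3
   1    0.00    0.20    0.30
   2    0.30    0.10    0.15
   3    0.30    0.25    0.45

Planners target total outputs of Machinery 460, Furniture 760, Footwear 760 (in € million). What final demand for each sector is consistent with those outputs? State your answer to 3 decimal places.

d_1 = 80.000, d_2 = 432.000, d_3 = 90.000

I − A =
  [   1.00    -0.20    -0.30]
  [  -0.30     0.90    -0.15]
  [  -0.30    -0.25     0.55]
d = (I − A) x:
  d_1 = (+1.00)·460 + (-0.20)·760 + (-0.30)·760 = 80.000
  d_2 = (-0.30)·460 + (+0.90)·760 + (-0.15)·760 = 432.000
  d_3 = (-0.30)·460 + (-0.25)·760 + (+0.55)·760 = 90.000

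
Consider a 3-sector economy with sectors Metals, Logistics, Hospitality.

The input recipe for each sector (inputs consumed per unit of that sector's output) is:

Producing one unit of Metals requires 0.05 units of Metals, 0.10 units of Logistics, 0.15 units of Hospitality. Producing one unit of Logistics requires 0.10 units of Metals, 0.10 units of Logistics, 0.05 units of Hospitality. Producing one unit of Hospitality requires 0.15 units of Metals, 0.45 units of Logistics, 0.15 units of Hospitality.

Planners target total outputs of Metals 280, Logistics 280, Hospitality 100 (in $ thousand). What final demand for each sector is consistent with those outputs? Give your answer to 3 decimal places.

I − A =
  [   0.95    -0.10    -0.15]
  [  -0.10     0.90    -0.45]
  [  -0.15    -0.05     0.85]
d = (I − A) x:
  d_1 = (+0.95)·280 + (-0.10)·280 + (-0.15)·100 = 223.000
  d_2 = (-0.10)·280 + (+0.90)·280 + (-0.45)·100 = 179.000
  d_3 = (-0.15)·280 + (-0.05)·280 + (+0.85)·100 = 29.000

d_1 = 223.000, d_2 = 179.000, d_3 = 29.000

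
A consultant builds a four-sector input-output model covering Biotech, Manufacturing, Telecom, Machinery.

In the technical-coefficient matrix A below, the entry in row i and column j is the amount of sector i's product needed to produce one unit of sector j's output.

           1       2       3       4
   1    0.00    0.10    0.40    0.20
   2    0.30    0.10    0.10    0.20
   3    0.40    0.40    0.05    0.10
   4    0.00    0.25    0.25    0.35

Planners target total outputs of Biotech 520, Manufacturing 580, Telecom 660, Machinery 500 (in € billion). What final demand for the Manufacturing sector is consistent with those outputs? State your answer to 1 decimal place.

I − A =
  [   1.00    -0.10    -0.40    -0.20]
  [  -0.30     0.90    -0.10    -0.20]
  [  -0.40    -0.40     0.95    -0.10]
  [   0.00    -0.25    -0.25     0.65]
d = (I − A) x:
  d_1 = (+1.00)·520 + (-0.10)·580 + (-0.40)·660 + (-0.20)·500 = 98.0
  d_2 = (-0.30)·520 + (+0.90)·580 + (-0.10)·660 + (-0.20)·500 = 200.0
  d_3 = (-0.40)·520 + (-0.40)·580 + (+0.95)·660 + (-0.10)·500 = 137.0
  d_4 = (+0.00)·520 + (-0.25)·580 + (-0.25)·660 + (+0.65)·500 = 15.0

d_2 = 200.0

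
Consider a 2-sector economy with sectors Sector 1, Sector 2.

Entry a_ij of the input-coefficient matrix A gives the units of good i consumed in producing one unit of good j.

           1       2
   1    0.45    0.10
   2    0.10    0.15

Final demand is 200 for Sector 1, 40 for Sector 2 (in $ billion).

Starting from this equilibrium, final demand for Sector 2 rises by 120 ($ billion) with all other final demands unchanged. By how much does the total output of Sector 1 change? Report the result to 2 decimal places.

I − A =
  [   0.55    -0.10]
  [  -0.10     0.85]
det(I−A) = (0.55)(0.85) − (-0.10)(-0.10) = 0.4575
adj(I−A) = [[0.85, 0.10], [0.10, 0.55]]
(I − A)⁻¹ = adj(I−A) / det(I−A) ≈
  [   1.8579     0.2186]
  [   0.2186     1.2022]
Δx = (I − A)⁻¹ Δd with Δd having +120 in the Sector 2 component and 0 elsewhere.
So Δx_1 = L_12 · (+120), where L_12 = adj(I−A)_12 / det(I−A) = 0.10 / 0.4575.
Δx_1 = 0.10 × (+120) / 0.4575 = 12.00 / 0.4575 ≈ 26.23.

Δx_1 = 26.23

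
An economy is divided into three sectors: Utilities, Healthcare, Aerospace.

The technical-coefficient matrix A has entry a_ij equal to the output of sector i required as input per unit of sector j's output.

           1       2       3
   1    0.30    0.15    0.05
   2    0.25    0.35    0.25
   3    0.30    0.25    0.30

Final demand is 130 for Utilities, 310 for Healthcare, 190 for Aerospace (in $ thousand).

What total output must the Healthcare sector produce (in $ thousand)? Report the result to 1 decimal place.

I − A =
  [   0.70    -0.15    -0.05]
  [  -0.25     0.65    -0.25]
  [  -0.30    -0.25     0.70]
Cofactors of I−A, C_ij = (−1)^(i+j)·(minor ij) (rows/columns in the sector order above):
  C_11 = (0.65)(0.70) − (-0.25)(-0.25) = 0.3925
  C_12 = −[(-0.25)(0.70) − (-0.25)(-0.30)] = 0.2500
  C_13 = (-0.25)(-0.25) − (0.65)(-0.30) = 0.2575
  C_21 = −[(-0.15)(0.70) − (-0.05)(-0.25)] = 0.1175
  C_22 = (0.70)(0.70) − (-0.05)(-0.30) = 0.4750
  C_23 = −[(0.70)(-0.25) − (-0.15)(-0.30)] = 0.2200
  C_31 = (-0.15)(-0.25) − (-0.05)(0.65) = 0.0700
  C_32 = −[(0.70)(-0.25) − (-0.05)(-0.25)] = 0.1875
  C_33 = (0.70)(0.65) − (-0.15)(-0.25) = 0.4175
det(I−A) = Σ_j (I−A)_1j·C_1j = (0.70)(0.3925) + (-0.15)(0.2500) + (-0.05)(0.2575) = 0.224375
adj(I−A) = Cᵀ =
  [ 0.3925   0.1175   0.0700]
  [ 0.2500   0.4750   0.1875]
  [ 0.2575   0.2200   0.4175]
(I − A)⁻¹ = adj(I−A) / det(I−A) ≈
  [   1.7493     0.5237     0.3120]
  [   1.1142     2.1170     0.8357]
  [   1.1476     0.9805     1.8607]
x = (I − A)⁻¹ d = adj(I−A)·d / det(I−A), with det(I−A) = 0.224375:
  x_1 = (0.3925·130 + 0.1175·310 + 0.0700·190) / 0.224375 = 100.75 / 0.224375 ≈ 449.0
  x_2 = (0.2500·130 + 0.4750·310 + 0.1875·190) / 0.224375 = 215.375 / 0.224375 ≈ 959.9
  x_3 = (0.2575·130 + 0.2200·310 + 0.4175·190) / 0.224375 = 181.00 / 0.224375 ≈ 806.7

x_2 = 959.9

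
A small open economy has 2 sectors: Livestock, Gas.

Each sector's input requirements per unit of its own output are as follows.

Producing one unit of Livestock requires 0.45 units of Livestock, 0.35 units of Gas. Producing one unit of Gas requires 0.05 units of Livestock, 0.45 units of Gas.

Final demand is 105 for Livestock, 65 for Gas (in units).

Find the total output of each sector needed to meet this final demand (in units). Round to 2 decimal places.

I − A =
  [   0.55    -0.05]
  [  -0.35     0.55]
det(I−A) = (0.55)(0.55) − (-0.05)(-0.35) = 0.2850
adj(I−A) = [[0.55, 0.05], [0.35, 0.55]]
(I − A)⁻¹ = adj(I−A) / det(I−A) ≈
  [   1.9298     0.1754]
  [   1.2281     1.9298]
x = (I − A)⁻¹ d = adj(I−A)·d / det(I−A), with det(I−A) = 0.2850:
  x_L = (0.55·105 + 0.05·65) / 0.2850 = 61.00 / 0.2850 ≈ 214.04
  x_G = (0.35·105 + 0.55·65) / 0.2850 = 72.50 / 0.2850 ≈ 254.39

x_L = 214.04, x_G = 254.39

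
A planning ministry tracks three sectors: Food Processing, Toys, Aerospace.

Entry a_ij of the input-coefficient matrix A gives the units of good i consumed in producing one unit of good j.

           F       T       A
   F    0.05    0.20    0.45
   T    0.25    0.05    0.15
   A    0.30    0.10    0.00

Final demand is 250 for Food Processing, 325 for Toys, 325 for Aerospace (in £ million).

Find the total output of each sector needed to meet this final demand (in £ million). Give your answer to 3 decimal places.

I − A =
  [   0.95    -0.20    -0.45]
  [  -0.25     0.95    -0.15]
  [  -0.30    -0.10     1.00]
Cofactors of I−A, C_ij = (−1)^(i+j)·(minor ij) (rows/columns in the sector order above):
  C_11 = (0.95)(1.00) − (-0.15)(-0.10) = 0.9350
  C_12 = −[(-0.25)(1.00) − (-0.15)(-0.30)] = 0.2950
  C_13 = (-0.25)(-0.10) − (0.95)(-0.30) = 0.3100
  C_21 = −[(-0.20)(1.00) − (-0.45)(-0.10)] = 0.2450
  C_22 = (0.95)(1.00) − (-0.45)(-0.30) = 0.8150
  C_23 = −[(0.95)(-0.10) − (-0.20)(-0.30)] = 0.1550
  C_31 = (-0.20)(-0.15) − (-0.45)(0.95) = 0.4575
  C_32 = −[(0.95)(-0.15) − (-0.45)(-0.25)] = 0.2550
  C_33 = (0.95)(0.95) − (-0.20)(-0.25) = 0.8525
det(I−A) = Σ_j (I−A)_1j·C_1j = (0.95)(0.9350) + (-0.20)(0.2950) + (-0.45)(0.3100) = 0.68975
adj(I−A) = Cᵀ =
  [ 0.9350   0.2450   0.4575]
  [ 0.2950   0.8150   0.2550]
  [ 0.3100   0.1550   0.8525]
(I − A)⁻¹ = adj(I−A) / det(I−A) ≈
  [   1.3556     0.3552     0.6633]
  [   0.4277     1.1816     0.3697]
  [   0.4494     0.2247     1.2360]
x = (I − A)⁻¹ d = adj(I−A)·d / det(I−A), with det(I−A) = 0.68975:
  x_F = (0.9350·250 + 0.2450·325 + 0.4575·325) / 0.68975 = 462.0625 / 0.68975 ≈ 669.899
  x_T = (0.2950·250 + 0.8150·325 + 0.2550·325) / 0.68975 = 421.50 / 0.68975 ≈ 611.091
  x_A = (0.3100·250 + 0.1550·325 + 0.8525·325) / 0.68975 = 404.9375 / 0.68975 ≈ 587.079

x_F = 669.899, x_T = 611.091, x_A = 587.079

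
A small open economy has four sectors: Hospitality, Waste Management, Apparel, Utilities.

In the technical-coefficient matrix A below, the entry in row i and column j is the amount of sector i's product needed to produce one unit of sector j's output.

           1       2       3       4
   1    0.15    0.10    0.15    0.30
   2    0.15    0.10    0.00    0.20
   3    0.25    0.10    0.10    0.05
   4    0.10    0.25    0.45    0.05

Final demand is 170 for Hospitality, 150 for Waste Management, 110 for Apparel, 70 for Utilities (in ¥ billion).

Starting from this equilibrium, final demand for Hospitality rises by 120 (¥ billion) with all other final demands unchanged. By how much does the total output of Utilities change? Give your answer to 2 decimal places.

I − A =
  [   0.85    -0.10    -0.15    -0.30]
  [  -0.15     0.90     0.00    -0.20]
  [  -0.25    -0.10     0.90    -0.05]
  [  -0.10    -0.25    -0.45     0.95]
Compute the cofactors C_ij = (−1)^(i+j)·(3×3 minor ij) of I−A; the adjugate is their transpose:
adj(I−A) = Cᵀ =
  [ 0.695250   0.180375   0.251250   0.270750]
  [ 0.165375   0.610500   0.121125   0.187125]
  [ 0.223875   0.131375   0.629750   0.131500]
  [ 0.222750   0.241875   0.356625   0.639000]
det(I−A) = Σ_j (I−A)_1j·C_1j = (0.85)(0.695250) + (-0.10)(0.165375) + (-0.15)(0.223875) + (-0.30)(0.222750) = 0.47401875
(I − A)⁻¹ = adj(I−A) / det(I−A) ≈
  [   1.4667     0.3805     0.5300     0.5712]
  [   0.3489     1.2879     0.2555     0.3948]
  [   0.4723     0.2772     1.3285     0.2774]
  [   0.4699     0.5103     0.7523     1.3480]
Δx = (I − A)⁻¹ Δd with Δd having +120 in the Hospitality component and 0 elsewhere.
So Δx_4 = L_41 · (+120), where L_41 = adj(I−A)_41 / det(I−A) = 0.222750 / 0.47401875.
Δx_4 = 0.222750 × (+120) / 0.47401875 = 26.73 / 0.47401875 ≈ 56.39.

Δx_4 = 56.39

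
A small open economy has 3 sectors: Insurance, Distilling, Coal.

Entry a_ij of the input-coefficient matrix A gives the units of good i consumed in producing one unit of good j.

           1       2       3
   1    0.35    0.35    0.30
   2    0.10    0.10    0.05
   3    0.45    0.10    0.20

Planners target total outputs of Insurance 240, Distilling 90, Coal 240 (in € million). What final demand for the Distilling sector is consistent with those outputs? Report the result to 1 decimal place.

d_2 = 45.0

I − A =
  [   0.65    -0.35    -0.30]
  [  -0.10     0.90    -0.05]
  [  -0.45    -0.10     0.80]
d = (I − A) x:
  d_1 = (+0.65)·240 + (-0.35)·90 + (-0.30)·240 = 52.5
  d_2 = (-0.10)·240 + (+0.90)·90 + (-0.05)·240 = 45.0
  d_3 = (-0.45)·240 + (-0.10)·90 + (+0.80)·240 = 75.0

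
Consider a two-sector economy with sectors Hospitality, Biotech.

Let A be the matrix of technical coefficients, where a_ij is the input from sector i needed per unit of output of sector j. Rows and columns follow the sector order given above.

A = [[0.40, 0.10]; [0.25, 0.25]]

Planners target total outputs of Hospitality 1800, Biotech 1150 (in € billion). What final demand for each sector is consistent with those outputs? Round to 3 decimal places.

I − A =
  [   0.60    -0.10]
  [  -0.25     0.75]
d = (I − A) x:
  d_H = (+0.60)·1800 + (-0.10)·1150 = 965.000
  d_B = (-0.25)·1800 + (+0.75)·1150 = 412.500

d_H = 965.000, d_B = 412.500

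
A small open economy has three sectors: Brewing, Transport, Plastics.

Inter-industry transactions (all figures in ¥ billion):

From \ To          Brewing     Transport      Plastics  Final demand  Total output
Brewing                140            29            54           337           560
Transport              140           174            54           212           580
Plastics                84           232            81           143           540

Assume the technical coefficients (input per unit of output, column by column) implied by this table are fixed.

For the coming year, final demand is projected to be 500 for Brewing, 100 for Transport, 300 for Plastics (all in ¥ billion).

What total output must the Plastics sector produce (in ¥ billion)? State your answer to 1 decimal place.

x_P = 746.7

Technical coefficients a_ij = z_ij / X_j:
  a_BB = 140/560 = 0.25, a_TB = 140/560 = 0.25, a_PB = 84/560 = 0.15
  a_BT = 29/580 = 0.05, a_TT = 174/580 = 0.30, a_PT = 232/580 = 0.40
  a_BP = 54/540 = 0.10, a_TP = 54/540 = 0.10, a_PP = 81/540 = 0.15
I − A =
  [   0.75    -0.05    -0.10]
  [  -0.25     0.70    -0.10]
  [  -0.15    -0.40     0.85]
Cofactors of I−A, C_ij = (−1)^(i+j)·(minor ij) (rows/columns in the sector order above):
  C_11 = (0.70)(0.85) − (-0.10)(-0.40) = 0.5550
  C_12 = −[(-0.25)(0.85) − (-0.10)(-0.15)] = 0.2275
  C_13 = (-0.25)(-0.40) − (0.70)(-0.15) = 0.2050
  C_21 = −[(-0.05)(0.85) − (-0.10)(-0.40)] = 0.0825
  C_22 = (0.75)(0.85) − (-0.10)(-0.15) = 0.6225
  C_23 = −[(0.75)(-0.40) − (-0.05)(-0.15)] = 0.3075
  C_31 = (-0.05)(-0.10) − (-0.10)(0.70) = 0.0750
  C_32 = −[(0.75)(-0.10) − (-0.10)(-0.25)] = 0.1000
  C_33 = (0.75)(0.70) − (-0.05)(-0.25) = 0.5125
det(I−A) = Σ_j (I−A)_1j·C_1j = (0.75)(0.5550) + (-0.05)(0.2275) + (-0.10)(0.2050) = 0.384375
adj(I−A) = Cᵀ =
  [ 0.5550   0.0825   0.0750]
  [ 0.2275   0.6225   0.1000]
  [ 0.2050   0.3075   0.5125]
(I − A)⁻¹ = adj(I−A) / det(I−A) ≈
  [   1.4439     0.2146     0.1951]
  [   0.5919     1.6195     0.2602]
  [   0.5333     0.8000     1.3333]
x = (I − A)⁻¹ d = adj(I−A)·d / det(I−A), with det(I−A) = 0.384375:
  x_B = (0.5550·500 + 0.0825·100 + 0.0750·300) / 0.384375 = 308.25 / 0.384375 ≈ 802.0
  x_T = (0.2275·500 + 0.6225·100 + 0.1000·300) / 0.384375 = 206.00 / 0.384375 ≈ 535.9
  x_P = (0.2050·500 + 0.3075·100 + 0.5125·300) / 0.384375 = 287.00 / 0.384375 ≈ 746.7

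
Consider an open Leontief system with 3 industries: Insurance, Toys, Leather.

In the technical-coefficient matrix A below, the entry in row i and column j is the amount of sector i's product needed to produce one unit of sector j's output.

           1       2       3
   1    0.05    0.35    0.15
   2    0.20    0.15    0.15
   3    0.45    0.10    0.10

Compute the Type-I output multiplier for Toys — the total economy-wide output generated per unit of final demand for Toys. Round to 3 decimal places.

m_2 = 2.423

I − A =
  [   0.95    -0.35    -0.15]
  [  -0.20     0.85    -0.15]
  [  -0.45    -0.10     0.90]
Cofactors of I−A, C_ij = (−1)^(i+j)·(minor ij) (rows/columns in the sector order above):
  C_11 = (0.85)(0.90) − (-0.15)(-0.10) = 0.7500
  C_12 = −[(-0.20)(0.90) − (-0.15)(-0.45)] = 0.2475
  C_13 = (-0.20)(-0.10) − (0.85)(-0.45) = 0.4025
  C_21 = −[(-0.35)(0.90) − (-0.15)(-0.10)] = 0.3300
  C_22 = (0.95)(0.90) − (-0.15)(-0.45) = 0.7875
  C_23 = −[(0.95)(-0.10) − (-0.35)(-0.45)] = 0.2525
  C_31 = (-0.35)(-0.15) − (-0.15)(0.85) = 0.1800
  C_32 = −[(0.95)(-0.15) − (-0.15)(-0.20)] = 0.1725
  C_33 = (0.95)(0.85) − (-0.35)(-0.20) = 0.7375
det(I−A) = Σ_j (I−A)_1j·C_1j = (0.95)(0.7500) + (-0.35)(0.2475) + (-0.15)(0.4025) = 0.5655
adj(I−A) = Cᵀ =
  [ 0.7500   0.3300   0.1800]
  [ 0.2475   0.7875   0.1725]
  [ 0.4025   0.2525   0.7375]
(I − A)⁻¹ = adj(I−A) / det(I−A) ≈
  [   1.3263     0.5836     0.3183]
  [   0.4377     1.3926     0.3050]
  [   0.7118     0.4465     1.3042]
The output multiplier for sector j is the column-j sum of the Leontief inverse (I − A)⁻¹ = adj(I−A) / det(I−A).
Column 2 of adj(I−A): (0.3300, 0.7875, 0.2525); det(I−A) = 0.5655.
m_2 = (0.3300 + 0.7875 + 0.2525) / 0.5655 = 1.37 / 0.5655 ≈ 2.423.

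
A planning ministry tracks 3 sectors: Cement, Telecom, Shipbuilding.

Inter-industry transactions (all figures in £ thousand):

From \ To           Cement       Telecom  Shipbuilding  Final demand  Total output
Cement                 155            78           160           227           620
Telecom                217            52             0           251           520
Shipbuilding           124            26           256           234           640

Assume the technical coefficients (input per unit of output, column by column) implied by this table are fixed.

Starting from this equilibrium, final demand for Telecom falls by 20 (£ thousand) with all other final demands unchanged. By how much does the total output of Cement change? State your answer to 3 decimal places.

Technical coefficients a_ij = z_ij / X_j:
  a_11 = 155/620 = 0.25, a_21 = 217/620 = 0.35, a_31 = 124/620 = 0.20
  a_12 = 78/520 = 0.15, a_22 = 52/520 = 0.10, a_32 = 26/520 = 0.05
  a_13 = 160/640 = 0.25, a_23 = 0/640 = 0.00, a_33 = 256/640 = 0.40
I − A =
  [   0.75    -0.15    -0.25]
  [  -0.35     0.90     0.00]
  [  -0.20    -0.05     0.60]
Cofactors of I−A, C_ij = (−1)^(i+j)·(minor ij) (rows/columns in the sector order above):
  C_11 = (0.90)(0.60) − (0.00)(-0.05) = 0.5400
  C_12 = −[(-0.35)(0.60) − (0.00)(-0.20)] = 0.2100
  C_13 = (-0.35)(-0.05) − (0.90)(-0.20) = 0.1975
  C_21 = −[(-0.15)(0.60) − (-0.25)(-0.05)] = 0.1025
  C_22 = (0.75)(0.60) − (-0.25)(-0.20) = 0.4000
  C_23 = −[(0.75)(-0.05) − (-0.15)(-0.20)] = 0.0675
  C_31 = (-0.15)(0.00) − (-0.25)(0.90) = 0.2250
  C_32 = −[(0.75)(0.00) − (-0.25)(-0.35)] = 0.0875
  C_33 = (0.75)(0.90) − (-0.15)(-0.35) = 0.6225
det(I−A) = Σ_j (I−A)_1j·C_1j = (0.75)(0.5400) + (-0.15)(0.2100) + (-0.25)(0.1975) = 0.324125
adj(I−A) = Cᵀ =
  [ 0.5400   0.1025   0.2250]
  [ 0.2100   0.4000   0.0875]
  [ 0.1975   0.0675   0.6225]
(I − A)⁻¹ = adj(I−A) / det(I−A) ≈
  [   1.6660     0.3162     0.6942]
  [   0.6479     1.2341     0.2700]
  [   0.6093     0.2083     1.9206]
Δx = (I − A)⁻¹ Δd with Δd having -20 in the Telecom component and 0 elsewhere.
So Δx_1 = L_12 · (-20), where L_12 = adj(I−A)_12 / det(I−A) = 0.1025 / 0.324125.
Δx_1 = 0.1025 × (-20) / 0.324125 = -2.05 / 0.324125 ≈ -6.325.

Δx_1 = -6.325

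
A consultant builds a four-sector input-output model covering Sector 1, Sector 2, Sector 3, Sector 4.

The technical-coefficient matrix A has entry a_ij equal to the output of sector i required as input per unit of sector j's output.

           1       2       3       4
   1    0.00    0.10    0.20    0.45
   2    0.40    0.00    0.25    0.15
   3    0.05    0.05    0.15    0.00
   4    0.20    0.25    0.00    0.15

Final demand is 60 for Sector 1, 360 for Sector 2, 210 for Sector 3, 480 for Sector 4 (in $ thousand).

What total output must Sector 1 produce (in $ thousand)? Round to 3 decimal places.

x_1 = 646.386

I − A =
  [   1.00    -0.10    -0.20    -0.45]
  [  -0.40     1.00    -0.25    -0.15]
  [  -0.05    -0.05     0.85     0.00]
  [  -0.20    -0.25     0.00     0.85]
Compute the cofactors C_ij = (−1)^(i+j)·(3×3 minor ij) of I−A; the adjugate is their transpose:
adj(I−A) = Cᵀ =
  [ 0.680000   0.176375   0.211875   0.391125]
  [ 0.325125   0.637500   0.264000   0.284625]
  [ 0.059125   0.047875   0.640500   0.039750]
  [ 0.255625   0.229000   0.127500   0.788250]
det(I−A) = Σ_j (I−A)_1j·C_1j = (1.00)(0.680000) + (-0.10)(0.325125) + (-0.20)(0.059125) + (-0.45)(0.255625) = 0.52063125
(I − A)⁻¹ = adj(I−A) / det(I−A) ≈
  [   1.3061     0.3388     0.4070     0.7513]
  [   0.6245     1.2245     0.5071     0.5467]
  [   0.1136     0.0920     1.2302     0.0763]
  [   0.4910     0.4399     0.2449     1.5140]
x = (I − A)⁻¹ d = adj(I−A)·d / det(I−A), with det(I−A) = 0.52063125:
  x_1 = (0.680000·60 + 0.176375·360 + 0.211875·210 + 0.391125·480) / 0.52063125 = 336.52875 / 0.52063125 ≈ 646.386
  x_2 = (0.325125·60 + 0.637500·360 + 0.264000·210 + 0.284625·480) / 0.52063125 = 441.0675 / 0.52063125 ≈ 847.178
  x_3 = (0.059125·60 + 0.047875·360 + 0.640500·210 + 0.039750·480) / 0.52063125 = 174.3675 / 0.52063125 ≈ 334.916
  x_4 = (0.255625·60 + 0.229000·360 + 0.127500·210 + 0.788250·480) / 0.52063125 = 502.9125 / 0.52063125 ≈ 965.967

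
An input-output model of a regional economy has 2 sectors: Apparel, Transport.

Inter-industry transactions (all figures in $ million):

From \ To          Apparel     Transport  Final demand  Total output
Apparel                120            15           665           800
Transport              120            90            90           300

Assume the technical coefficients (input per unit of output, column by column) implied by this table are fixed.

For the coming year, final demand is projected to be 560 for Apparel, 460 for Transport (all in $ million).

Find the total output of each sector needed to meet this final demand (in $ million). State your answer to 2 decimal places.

x_1 = 706.38, x_2 = 808.51

Technical coefficients a_ij = z_ij / X_j:
  a_11 = 120/800 = 0.15, a_21 = 120/800 = 0.15
  a_12 = 15/300 = 0.05, a_22 = 90/300 = 0.30
I − A =
  [   0.85    -0.05]
  [  -0.15     0.70]
det(I−A) = (0.85)(0.70) − (-0.05)(-0.15) = 0.5875
adj(I−A) = [[0.70, 0.05], [0.15, 0.85]]
(I − A)⁻¹ = adj(I−A) / det(I−A) ≈
  [   1.1915     0.0851]
  [   0.2553     1.4468]
x = (I − A)⁻¹ d = adj(I−A)·d / det(I−A), with det(I−A) = 0.5875:
  x_1 = (0.70·560 + 0.05·460) / 0.5875 = 415.00 / 0.5875 ≈ 706.38
  x_2 = (0.15·560 + 0.85·460) / 0.5875 = 475.00 / 0.5875 ≈ 808.51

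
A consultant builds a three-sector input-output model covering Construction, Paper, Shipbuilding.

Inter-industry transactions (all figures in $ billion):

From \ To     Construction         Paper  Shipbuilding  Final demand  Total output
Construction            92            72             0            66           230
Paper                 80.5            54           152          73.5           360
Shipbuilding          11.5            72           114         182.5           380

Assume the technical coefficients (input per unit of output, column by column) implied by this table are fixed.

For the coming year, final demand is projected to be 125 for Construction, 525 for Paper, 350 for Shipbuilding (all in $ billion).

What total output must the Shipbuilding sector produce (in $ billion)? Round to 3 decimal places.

Technical coefficients a_ij = z_ij / X_j:
  a_CC = 92/230 = 0.40, a_PC = 80.5/230 = 0.35, a_SC = 11.5/230 = 0.05
  a_CP = 72/360 = 0.20, a_PP = 54/360 = 0.15, a_SP = 72/360 = 0.20
  a_CS = 0/380 = 0.00, a_PS = 152/380 = 0.40, a_SS = 114/380 = 0.30
I − A =
  [   0.60    -0.20     0.00]
  [  -0.35     0.85    -0.40]
  [  -0.05    -0.20     0.70]
Cofactors of I−A, C_ij = (−1)^(i+j)·(minor ij) (rows/columns in the sector order above):
  C_11 = (0.85)(0.70) − (-0.40)(-0.20) = 0.5150
  C_12 = −[(-0.35)(0.70) − (-0.40)(-0.05)] = 0.2650
  C_13 = (-0.35)(-0.20) − (0.85)(-0.05) = 0.1125
  C_21 = −[(-0.20)(0.70) − (0.00)(-0.20)] = 0.1400
  C_22 = (0.60)(0.70) − (0.00)(-0.05) = 0.4200
  C_23 = −[(0.60)(-0.20) − (-0.20)(-0.05)] = 0.1300
  C_31 = (-0.20)(-0.40) − (0.00)(0.85) = 0.0800
  C_32 = −[(0.60)(-0.40) − (0.00)(-0.35)] = 0.2400
  C_33 = (0.60)(0.85) − (-0.20)(-0.35) = 0.4400
det(I−A) = Σ_j (I−A)_1j·C_1j = (0.60)(0.5150) + (-0.20)(0.2650) + (0.00)(0.1125) = 0.2560
adj(I−A) = Cᵀ =
  [ 0.5150   0.1400   0.0800]
  [ 0.2650   0.4200   0.2400]
  [ 0.1125   0.1300   0.4400]
(I − A)⁻¹ = adj(I−A) / det(I−A) ≈
  [   2.0117     0.5469     0.3125]
  [   1.0352     1.6406     0.9375]
  [   0.4395     0.5078     1.7188]
x = (I − A)⁻¹ d = adj(I−A)·d / det(I−A), with det(I−A) = 0.2560:
  x_C = (0.5150·125 + 0.1400·525 + 0.0800·350) / 0.2560 = 165.875 / 0.2560 ≈ 647.949
  x_P = (0.2650·125 + 0.4200·525 + 0.2400·350) / 0.2560 = 337.625 / 0.2560 ≈ 1318.848
  x_S = (0.1125·125 + 0.1300·525 + 0.4400·350) / 0.2560 = 236.3125 / 0.2560 ≈ 923.096

x_S = 923.096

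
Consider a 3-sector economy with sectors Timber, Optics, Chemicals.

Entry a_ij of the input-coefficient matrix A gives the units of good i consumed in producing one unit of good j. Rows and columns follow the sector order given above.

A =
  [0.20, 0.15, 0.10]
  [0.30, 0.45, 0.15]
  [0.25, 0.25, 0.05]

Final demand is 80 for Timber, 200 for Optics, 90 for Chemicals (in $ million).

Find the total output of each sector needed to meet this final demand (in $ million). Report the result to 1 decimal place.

I − A =
  [   0.80    -0.15    -0.10]
  [  -0.30     0.55    -0.15]
  [  -0.25    -0.25     0.95]
Cofactors of I−A, C_ij = (−1)^(i+j)·(minor ij) (rows/columns in the sector order above):
  C_11 = (0.55)(0.95) − (-0.15)(-0.25) = 0.4850
  C_12 = −[(-0.30)(0.95) − (-0.15)(-0.25)] = 0.3225
  C_13 = (-0.30)(-0.25) − (0.55)(-0.25) = 0.2125
  C_21 = −[(-0.15)(0.95) − (-0.10)(-0.25)] = 0.1675
  C_22 = (0.80)(0.95) − (-0.10)(-0.25) = 0.7350
  C_23 = −[(0.80)(-0.25) − (-0.15)(-0.25)] = 0.2375
  C_31 = (-0.15)(-0.15) − (-0.10)(0.55) = 0.0775
  C_32 = −[(0.80)(-0.15) − (-0.10)(-0.30)] = 0.1500
  C_33 = (0.80)(0.55) − (-0.15)(-0.30) = 0.3950
det(I−A) = Σ_j (I−A)_1j·C_1j = (0.80)(0.4850) + (-0.15)(0.3225) + (-0.10)(0.2125) = 0.318375
adj(I−A) = Cᵀ =
  [ 0.4850   0.1675   0.0775]
  [ 0.3225   0.7350   0.1500]
  [ 0.2125   0.2375   0.3950]
(I − A)⁻¹ = adj(I−A) / det(I−A) ≈
  [   1.5234     0.5261     0.2434]
  [   1.0130     2.3086     0.4711]
  [   0.6675     0.7460     1.2407]
x = (I − A)⁻¹ d = adj(I−A)·d / det(I−A), with det(I−A) = 0.318375:
  x_T = (0.4850·80 + 0.1675·200 + 0.0775·90) / 0.318375 = 79.275 / 0.318375 ≈ 249.0
  x_O = (0.3225·80 + 0.7350·200 + 0.1500·90) / 0.318375 = 186.30 / 0.318375 ≈ 585.2
  x_C = (0.2125·80 + 0.2375·200 + 0.3950·90) / 0.318375 = 100.05 / 0.318375 ≈ 314.3

x_T = 249.0, x_O = 585.2, x_C = 314.3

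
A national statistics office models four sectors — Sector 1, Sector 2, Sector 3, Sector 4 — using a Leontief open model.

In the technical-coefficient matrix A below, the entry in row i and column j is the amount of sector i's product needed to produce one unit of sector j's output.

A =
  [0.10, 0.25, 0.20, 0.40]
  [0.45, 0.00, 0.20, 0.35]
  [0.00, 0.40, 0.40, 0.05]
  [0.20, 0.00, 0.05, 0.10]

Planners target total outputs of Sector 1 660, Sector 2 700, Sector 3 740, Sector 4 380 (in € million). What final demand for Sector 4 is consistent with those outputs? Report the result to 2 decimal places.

d_4 = 173.00

I − A =
  [   0.90    -0.25    -0.20    -0.40]
  [  -0.45     1.00    -0.20    -0.35]
  [   0.00    -0.40     0.60    -0.05]
  [  -0.20     0.00    -0.05     0.90]
d = (I − A) x:
  d_1 = (+0.90)·660 + (-0.25)·700 + (-0.20)·740 + (-0.40)·380 = 119.00
  d_2 = (-0.45)·660 + (+1.00)·700 + (-0.20)·740 + (-0.35)·380 = 122.00
  d_3 = (+0.00)·660 + (-0.40)·700 + (+0.60)·740 + (-0.05)·380 = 145.00
  d_4 = (-0.20)·660 + (+0.00)·700 + (-0.05)·740 + (+0.90)·380 = 173.00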